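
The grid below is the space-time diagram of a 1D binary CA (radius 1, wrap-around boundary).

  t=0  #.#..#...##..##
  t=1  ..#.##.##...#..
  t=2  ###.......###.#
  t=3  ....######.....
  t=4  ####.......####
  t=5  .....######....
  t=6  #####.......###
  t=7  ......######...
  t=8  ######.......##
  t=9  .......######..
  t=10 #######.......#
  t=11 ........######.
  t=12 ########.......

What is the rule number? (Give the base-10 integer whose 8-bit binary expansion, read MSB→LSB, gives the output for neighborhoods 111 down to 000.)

  ###|.  b7=0 t=0,i=14
  ##.|.  b6=0 t=0,i=0
  #.#|.  b5=0 t=0,i=1
  #..|.  b4=0 t=0,i=3
  .##|.  b3=0 t=0,i=9
  .#.|#  b2=1 t=0,i=2
  ..#|#  b1=1 t=0,i=4
  ...|#  b0=1 t=0,i=7
  bits 00000111 = 7

7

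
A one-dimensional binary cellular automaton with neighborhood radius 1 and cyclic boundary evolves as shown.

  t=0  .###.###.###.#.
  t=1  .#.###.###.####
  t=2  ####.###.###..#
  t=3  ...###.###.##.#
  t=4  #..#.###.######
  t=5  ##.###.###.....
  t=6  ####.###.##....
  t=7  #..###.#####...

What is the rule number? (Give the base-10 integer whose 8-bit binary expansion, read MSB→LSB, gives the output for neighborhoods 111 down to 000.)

  ### -> .   bit 7 = 0  t=0,i=2
  ##. -> #   bit 6 = 1  t=0,i=3
  #.# -> #   bit 5 = 1  t=0,i=4
  #.. -> #   bit 4 = 1  t=0,i=14
  .## -> #   bit 3 = 1  t=0,i=1
  .#. -> #   bit 2 = 1  t=0,i=13
  ..# -> .   bit 1 = 0  t=0,i=0
  ... -> .   bit 0 = 0  t=3,i=1
  bits 01111100 = 124

124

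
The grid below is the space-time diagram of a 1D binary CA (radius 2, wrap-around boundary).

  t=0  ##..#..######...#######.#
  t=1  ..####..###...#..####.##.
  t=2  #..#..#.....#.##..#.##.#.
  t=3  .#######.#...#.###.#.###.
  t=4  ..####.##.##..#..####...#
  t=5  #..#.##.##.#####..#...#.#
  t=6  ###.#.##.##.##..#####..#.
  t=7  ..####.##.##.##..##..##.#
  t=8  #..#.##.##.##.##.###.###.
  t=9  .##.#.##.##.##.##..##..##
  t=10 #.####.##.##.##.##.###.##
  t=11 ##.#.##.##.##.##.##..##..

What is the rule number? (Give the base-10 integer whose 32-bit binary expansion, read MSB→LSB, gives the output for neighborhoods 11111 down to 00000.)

2921773905

  [31] ##### => #  t=0,i=9
  [30] ####. => .  t=0,i=11
  [29] ###.# => #  t=0,i=22
  [28] ###.. => .  t=0,i=1
  [27] ##.## => #  t=0,i=23
  [26] ##.#. => #  t=2,i=22
  [25] ##..# => #  t=0,i=2
  [24] ##... => .  t=0,i=13
  [23] #.### => .  t=0,i=24
  [22] #.##. => .  t=1,i=22
  [21] #.#.# => #  t=2,i=23
  [20] #.#.. => .  t=2,i=0
  [19] #..## => .  t=0,i=6
  [18] #..#. => #  t=0,i=3
  [17] #...# => #  t=0,i=14
  [16] #.... => .  t=2,i=8
  [15] .#### => #  t=0,i=8
  [14] .###. => .  t=0,i=0
  [13] .##.# => #  t=2,i=21
  [12] .##.. => #  t=1,i=23
  [11] .#.## => #  t=2,i=13
  [10] .#.#. => .  t=2,i=24
  [9] .#..# => #  t=0,i=5
  [8] .#... => #  t=2,i=7
  [7] ..### => .  t=0,i=7
  [6] ..##. => #  t=7,i=17
  [5] ..#.# => .  t=2,i=12
  [4] ..#.. => #  t=0,i=4
  [3] ...## => .  t=0,i=15
  [2] ...#. => .  t=1,i=13
  [1] ....# => .  t=2,i=10
  [0] ..... => #  t=2,i=9
  bits 10101110001001101011101101010001 = 2921773905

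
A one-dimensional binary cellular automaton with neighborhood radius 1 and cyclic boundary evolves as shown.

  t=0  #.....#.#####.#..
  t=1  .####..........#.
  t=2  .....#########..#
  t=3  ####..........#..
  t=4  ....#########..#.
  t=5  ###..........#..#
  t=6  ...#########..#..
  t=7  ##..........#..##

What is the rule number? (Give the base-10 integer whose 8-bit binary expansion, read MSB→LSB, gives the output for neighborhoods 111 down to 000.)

17

  ### -> .   bit 7 = 0  t=0,i=9
  ##. -> .   bit 6 = 0  t=0,i=12
  #.# -> .   bit 5 = 0  t=0,i=7
  #.. -> #   bit 4 = 1  t=0,i=1
  .## -> .   bit 3 = 0  t=0,i=8
  .#. -> .   bit 2 = 0  t=0,i=0
  ..# -> .   bit 1 = 0  t=0,i=5
  ... -> #   bit 0 = 1  t=0,i=2
  bits 00010001 = 17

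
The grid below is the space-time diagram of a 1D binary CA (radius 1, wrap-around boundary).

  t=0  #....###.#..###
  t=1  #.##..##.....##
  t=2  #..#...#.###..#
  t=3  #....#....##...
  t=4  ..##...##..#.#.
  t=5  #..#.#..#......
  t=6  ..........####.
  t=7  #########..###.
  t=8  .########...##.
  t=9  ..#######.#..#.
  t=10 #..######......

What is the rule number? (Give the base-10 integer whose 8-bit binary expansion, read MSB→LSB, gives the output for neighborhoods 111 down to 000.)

  ###|#  b7=1 t=0,i=6
  ##.|#  b6=1 t=0,i=0
  #.#|.  b5=0 t=0,i=8
  #..|.  b4=0 t=0,i=1
  .##|.  b3=0 t=0,i=5
  .#.|.  b2=0 t=0,i=9
  ..#|.  b1=0 t=0,i=4
  ...|#  b0=1 t=0,i=2
  bits 11000001 = 193

193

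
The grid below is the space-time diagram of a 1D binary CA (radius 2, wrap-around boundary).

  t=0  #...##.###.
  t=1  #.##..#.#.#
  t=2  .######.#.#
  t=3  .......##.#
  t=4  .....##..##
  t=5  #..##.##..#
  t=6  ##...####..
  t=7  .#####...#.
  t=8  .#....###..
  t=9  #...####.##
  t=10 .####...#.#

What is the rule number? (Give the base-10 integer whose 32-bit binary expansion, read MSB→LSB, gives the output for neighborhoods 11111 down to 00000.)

259412142

  [31] ##### => .  t=2,i=3
  [30] ####. => .  t=2,i=5
  [29] ###.# => .  t=0,i=9
  [28] ###.. => .  t=6,i=8
  [27] ##.## => #  t=0,i=6
  [26] ##.#. => #  t=0,i=10
  [25] ##..# => #  t=1,i=4
  [24] ##... => #  t=4,i=0
  [23] #.### => .  t=0,i=7
  [22] #.##. => #  t=1,i=2
  [21] #.#.# => #  t=1,i=8
  [20] #.#.. => #  t=0,i=0
  [19] #..## => .  t=4,i=8
  [18] #..#. => #  t=1,i=5
  [17] #...# => #  t=0,i=2
  [16] #.... => .  t=3,i=1
  [15] .#### => .  t=2,i=2
  [14] .###. => #  t=0,i=8
  [13] .##.# => .  t=0,i=5
  [12] .##.. => #  t=1,i=3
  [11] .#.## => .  t=1,i=9
  [10] .#.#. => .  t=1,i=7
  [9] .#..# => .  t=7,i=10
  [8] .#... => .  t=0,i=1
  [7] ..### => #  t=6,i=5
  [6] ..##. => .  t=0,i=4
  [5] ..#.# => #  t=1,i=6
  [4] ..#.. => .  t=7,i=9
  [3] ...## => #  t=0,i=3
  [2] ...#. => #  t=7,i=8
  [1] ....# => #  t=3,i=5
  [0] ..... => .  t=3,i=2
  bits 00001111011101100101000010101110 = 259412142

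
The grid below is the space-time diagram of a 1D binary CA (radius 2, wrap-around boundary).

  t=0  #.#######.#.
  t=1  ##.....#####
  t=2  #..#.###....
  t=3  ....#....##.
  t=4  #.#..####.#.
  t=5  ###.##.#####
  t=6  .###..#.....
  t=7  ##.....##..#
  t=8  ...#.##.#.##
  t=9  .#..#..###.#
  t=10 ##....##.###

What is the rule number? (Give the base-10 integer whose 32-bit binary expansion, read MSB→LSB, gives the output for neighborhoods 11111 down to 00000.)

1815813514

  [31] ##### => .  t=0,i=4
  [30] ####. => #  t=0,i=7
  [29] ###.# => #  t=0,i=8
  [28] ###.. => .  t=1,i=1
  [27] ##.## => #  t=5,i=3
  [26] ##.#. => #  t=0,i=9
  [25] ##..# => .  t=6,i=4
  [24] ##... => .  t=1,i=2
  [23] #.### => .  t=0,i=2
  [22] #.##. => .  t=5,i=4
  [21] #.#.# => #  t=0,i=0
  [20] #.#.. => #  t=4,i=2
  [19] #..## => #  t=4,i=4
  [18] #..#. => .  t=2,i=2
  [17] #...# => #  t=8,i=1
  [16] #.... => #  t=1,i=3
  [15] .#### => .  t=0,i=3
  [14] .###. => .  t=2,i=6
  [13] .##.# => .  t=5,i=5
  [12] .##.. => #  t=3,i=10
  [11] .#.## => #  t=0,i=1
  [10] .#.#. => #  t=0,i=11
  [9] .#..# => .  t=2,i=1
  [8] .#... => #  t=3,i=5
  [7] ..### => #  t=1,i=7
  [6] ..##. => .  t=3,i=9
  [5] ..#.# => .  t=2,i=3
  [4] ..#.. => .  t=2,i=0
  [3] ...## => #  t=1,i=6
  [2] ...#. => .  t=2,i=11
  [1] ....# => #  t=1,i=5
  [0] ..... => .  t=1,i=4
  bits 01101100001110110001110110001010 = 1815813514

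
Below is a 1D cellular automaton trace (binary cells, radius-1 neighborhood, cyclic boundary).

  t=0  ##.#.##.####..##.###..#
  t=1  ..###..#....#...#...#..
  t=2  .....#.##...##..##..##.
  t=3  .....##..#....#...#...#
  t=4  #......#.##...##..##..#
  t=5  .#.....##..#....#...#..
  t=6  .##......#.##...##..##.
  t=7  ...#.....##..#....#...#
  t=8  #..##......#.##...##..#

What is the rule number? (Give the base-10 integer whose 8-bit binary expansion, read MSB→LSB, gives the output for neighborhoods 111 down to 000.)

52

  nb ###: next=.  (t=0,i=0, bit7=0)
  nb ##.: next=.  (t=0,i=1, bit6=0)
  nb #.#: next=#  (t=0,i=2, bit5=1)
  nb #..: next=#  (t=0,i=12, bit4=1)
  nb .##: next=.  (t=0,i=5, bit3=0)
  nb .#.: next=#  (t=0,i=3, bit2=1)
  nb ..#: next=.  (t=0,i=13, bit1=0)
  nb ...: next=.  (t=1,i=0, bit0=0)
  bits 00110100 = 52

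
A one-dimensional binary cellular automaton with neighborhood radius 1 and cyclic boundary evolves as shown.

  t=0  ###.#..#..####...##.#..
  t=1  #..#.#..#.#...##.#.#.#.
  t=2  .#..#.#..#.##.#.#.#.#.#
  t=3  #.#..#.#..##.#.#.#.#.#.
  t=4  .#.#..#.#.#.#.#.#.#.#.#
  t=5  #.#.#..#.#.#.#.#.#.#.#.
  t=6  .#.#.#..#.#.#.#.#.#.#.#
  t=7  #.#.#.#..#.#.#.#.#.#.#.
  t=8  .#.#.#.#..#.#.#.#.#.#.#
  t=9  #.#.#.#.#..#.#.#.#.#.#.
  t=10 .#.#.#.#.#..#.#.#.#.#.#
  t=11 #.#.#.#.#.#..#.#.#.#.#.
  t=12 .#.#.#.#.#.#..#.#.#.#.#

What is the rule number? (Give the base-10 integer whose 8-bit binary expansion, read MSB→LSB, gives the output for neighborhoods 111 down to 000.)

57

  ###|.  b7=0 t=0,i=1
  ##.|.  b6=0 t=0,i=2
  #.#|#  b5=1 t=0,i=3
  #..|#  b4=1 t=0,i=5
  .##|#  b3=1 t=0,i=0
  .#.|.  b2=0 t=0,i=4
  ..#|.  b1=0 t=0,i=6
  ...|#  b0=1 t=0,i=15
  bits 00111001 = 57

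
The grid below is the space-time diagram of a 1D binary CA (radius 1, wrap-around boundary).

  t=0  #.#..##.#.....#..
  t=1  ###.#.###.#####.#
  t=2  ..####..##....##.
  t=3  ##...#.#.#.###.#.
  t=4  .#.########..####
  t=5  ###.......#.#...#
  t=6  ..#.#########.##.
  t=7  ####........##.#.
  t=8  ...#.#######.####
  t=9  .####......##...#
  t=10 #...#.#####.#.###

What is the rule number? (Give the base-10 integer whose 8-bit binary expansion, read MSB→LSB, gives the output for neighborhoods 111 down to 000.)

103

  nb ###: next=.  (t=1,i=0, bit7=0)
  nb ##.: next=#  (t=0,i=6, bit6=1)
  nb #.#: next=#  (t=0,i=1, bit5=1)
  nb #..: next=.  (t=0,i=3, bit4=0)
  nb .##: next=.  (t=0,i=5, bit3=0)
  nb .#.: next=#  (t=0,i=0, bit2=1)
  nb ..#: next=#  (t=0,i=4, bit1=1)
  nb ...: next=#  (t=0,i=10, bit0=1)
  bits 01100111 = 103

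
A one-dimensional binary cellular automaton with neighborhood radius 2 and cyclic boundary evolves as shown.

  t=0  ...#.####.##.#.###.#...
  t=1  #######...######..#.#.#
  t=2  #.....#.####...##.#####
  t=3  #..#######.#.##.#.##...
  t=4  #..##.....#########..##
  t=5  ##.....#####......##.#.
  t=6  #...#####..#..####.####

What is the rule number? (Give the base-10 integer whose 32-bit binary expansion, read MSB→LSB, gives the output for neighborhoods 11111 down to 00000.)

383954367

  [31] ##### => .  t=1,i=1
  [30] ####. => .  t=0,i=7
  [29] ###.# => .  t=0,i=8
  [28] ###.. => #  t=1,i=6
  [27] ##.## => .  t=0,i=9
  [26] ##.#. => #  t=0,i=12
  [25] ##..# => #  t=1,i=16
  [24] ##... => .  t=1,i=7
  [23] #.### => #  t=0,i=5
  [22] #.##. => #  t=0,i=10
  [21] #.#.# => #  t=0,i=13
  [20] #.#.. => .  t=0,i=19
  [19] #..## => .  t=3,i=2
  [18] #..#. => .  t=1,i=17
  [17] #...# => #  t=1,i=8
  [16] #.... => .  t=0,i=21
  [15] .#### => #  t=0,i=6
  [14] .###. => .  t=0,i=16
  [13] .##.# => #  t=0,i=11
  [12] .##.. => .  t=3,i=19
  [11] .#.## => #  t=0,i=4
  [10] .#.#. => #  t=1,i=19
  [9] .#..# => .  t=3,i=1
  [8] .#... => #  t=0,i=20
  [7] ..### => #  t=1,i=10
  [6] ..##. => .  t=2,i=15
  [5] ..#.# => #  t=0,i=3
  [4] ..#.. => #  t=3,i=0
  [3] ...## => #  t=1,i=9
  [2] ...#. => #  t=0,i=2
  [1] ....# => #  t=0,i=1
  [0] ..... => #  t=0,i=0
  bits 00010110111000101010110110111111 = 383954367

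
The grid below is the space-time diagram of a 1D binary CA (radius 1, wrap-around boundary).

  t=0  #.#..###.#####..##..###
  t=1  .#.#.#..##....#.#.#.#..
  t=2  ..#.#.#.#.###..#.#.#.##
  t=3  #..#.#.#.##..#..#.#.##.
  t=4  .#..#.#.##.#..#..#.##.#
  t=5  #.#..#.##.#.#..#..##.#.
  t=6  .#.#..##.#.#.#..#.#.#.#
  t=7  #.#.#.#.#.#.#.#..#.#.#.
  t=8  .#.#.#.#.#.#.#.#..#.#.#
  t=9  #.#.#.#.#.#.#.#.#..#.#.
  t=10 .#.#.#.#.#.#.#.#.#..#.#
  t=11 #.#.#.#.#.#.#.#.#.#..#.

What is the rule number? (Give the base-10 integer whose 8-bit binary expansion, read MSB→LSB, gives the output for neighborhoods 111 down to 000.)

57

  ### -> .   bit 7 = 0  t=0,i=6
  ##. -> .   bit 6 = 0  t=0,i=0
  #.# -> #   bit 5 = 1  t=0,i=1
  #.. -> #   bit 4 = 1  t=0,i=3
  .## -> #   bit 3 = 1  t=0,i=5
  .#. -> .   bit 2 = 0  t=0,i=2
  ..# -> .   bit 1 = 0  t=0,i=4
  ... -> #   bit 0 = 1  t=1,i=11
  bits 00111001 = 57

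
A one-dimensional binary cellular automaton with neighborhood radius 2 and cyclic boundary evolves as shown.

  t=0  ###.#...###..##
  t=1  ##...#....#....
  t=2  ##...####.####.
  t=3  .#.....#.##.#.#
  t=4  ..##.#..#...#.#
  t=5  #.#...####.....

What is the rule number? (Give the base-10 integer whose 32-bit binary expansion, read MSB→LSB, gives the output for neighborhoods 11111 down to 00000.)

  nb #####: next=#  (t=0,i=0, bit31=1)
  nb ####.: next=#  (t=0,i=1, bit30=1)
  nb ###.#: next=.  (t=0,i=2, bit29=0)
  nb ###..: next=#  (t=0,i=10, bit28=1)
  nb ##.##: next=#  (t=2,i=9, bit27=1)
  nb ##.#.: next=.  (t=0,i=3, bit26=0)
  nb ##..#: next=.  (t=0,i=11, bit25=0)
  nb ##...: next=.  (t=1,i=2, bit24=0)
  nb #.###: next=#  (t=2,i=10, bit23=1)
  nb #.##.: next=.  (t=2,i=0, bit22=0)
  nb #.#.#: next=#  (t=3,i=12, bit21=1)
  nb #.#..: next=.  (t=0,i=4, bit20=0)
  nb #..##: next=.  (t=0,i=12, bit19=0)
  nb #..#.: next=#  (t=4,i=7, bit18=1)
  nb #...#: next=.  (t=0,i=6, bit17=0)
  nb #....: next=#  (t=1,i=7, bit16=1)
  nb .####: next=.  (t=0,i=14, bit15=0)
  nb .###.: next=.  (t=0,i=9, bit14=0)
  nb .##.#: next=.  (t=3,i=10, bit13=0)
  nb .##..: next=#  (t=1,i=1, bit12=1)
  nb .#.##: next=#  (t=3,i=8, bit11=1)
  nb .#.#.: next=.  (t=3,i=0, bit10=0)
  nb .#..#: next=#  (t=4,i=0, bit9=1)
  nb .#...: next=#  (t=0,i=5, bit8=1)
  nb ..###: next=.  (t=0,i=8, bit7=0)
  nb ..##.: next=#  (t=1,i=0, bit6=1)
  nb ..#.#: next=.  (t=3,i=7, bit5=0)
  nb ..#..: next=#  (t=1,i=5, bit4=1)
  nb ...##: next=.  (t=0,i=7, bit3=0)
  nb ...#.: next=.  (t=1,i=4, bit2=0)
  nb ....#: next=#  (t=1,i=8, bit1=1)
  nb .....: next=.  (t=3,i=4, bit0=0)
  bits 11011000101001010001101101010010 = 3634699090

3634699090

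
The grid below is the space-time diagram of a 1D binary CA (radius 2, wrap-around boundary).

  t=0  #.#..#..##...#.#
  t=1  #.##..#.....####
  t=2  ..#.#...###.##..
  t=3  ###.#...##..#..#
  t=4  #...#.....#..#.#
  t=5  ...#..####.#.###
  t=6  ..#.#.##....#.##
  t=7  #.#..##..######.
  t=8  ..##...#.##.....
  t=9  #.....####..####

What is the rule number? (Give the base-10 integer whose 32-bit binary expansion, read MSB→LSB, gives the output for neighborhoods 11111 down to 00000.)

307358375

  [31] ##### => .  t=1,i=14
  [30] ####. => .  t=1,i=15
  [29] ###.# => .  t=1,i=0
  [28] ###.. => #  t=5,i=15
  [27] ##.## => .  t=1,i=1
  [26] ##.#. => .  t=0,i=1
  [25] ##..# => #  t=1,i=4
  [24] ##... => .  t=0,i=10
  [23] #.### => .  t=5,i=13
  [22] #.##. => #  t=0,i=15
  [21] #.#.# => .  t=5,i=11
  [20] #.#.. => #  t=0,i=2
  [19] #..## => .  t=0,i=7
  [18] #..#. => .  t=0,i=4
  [17] #...# => .  t=0,i=11
  [16] #.... => #  t=1,i=8
  [15] .#### => #  t=1,i=13
  [14] .###. => #  t=2,i=9
  [13] .##.# => #  t=0,i=0
  [12] .##.. => .  t=0,i=9
  [11] .#.## => #  t=0,i=14
  [10] .#.#. => .  t=2,i=3
  [9] .#..# => #  t=0,i=3
  [8] .#... => .  t=1,i=7
  [7] ..### => #  t=1,i=12
  [6] ..##. => .  t=0,i=8
  [5] ..#.# => #  t=0,i=13
  [4] ..#.. => .  t=0,i=5
  [3] ...## => .  t=1,i=11
  [2] ...#. => #  t=0,i=12
  [1] ....# => #  t=1,i=10
  [0] ..... => #  t=1,i=9
  bits 00010010010100011110101010100111 = 307358375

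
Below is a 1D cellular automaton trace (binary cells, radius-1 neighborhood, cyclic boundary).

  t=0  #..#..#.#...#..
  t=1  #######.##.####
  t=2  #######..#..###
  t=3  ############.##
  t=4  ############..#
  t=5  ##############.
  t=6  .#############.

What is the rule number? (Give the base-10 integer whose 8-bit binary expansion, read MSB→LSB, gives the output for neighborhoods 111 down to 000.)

  [7] ### => #  t=1,i=0
  [6] ##. => #  t=1,i=6
  [5] #.# => .  t=0,i=7
  [4] #.. => #  t=0,i=1
  [3] .## => .  t=1,i=8
  [2] .#. => #  t=0,i=0
  [1] ..# => #  t=0,i=2
  [0] ... => .  t=0,i=10
  bits 11010110 = 214

214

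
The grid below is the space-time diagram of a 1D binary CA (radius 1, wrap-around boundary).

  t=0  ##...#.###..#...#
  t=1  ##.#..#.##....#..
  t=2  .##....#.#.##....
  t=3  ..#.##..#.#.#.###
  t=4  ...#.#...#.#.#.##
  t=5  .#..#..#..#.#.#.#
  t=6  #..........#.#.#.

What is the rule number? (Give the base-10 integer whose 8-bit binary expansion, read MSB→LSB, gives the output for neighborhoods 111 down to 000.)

  ###|#  b7=1 t=0,i=0
  ##.|#  b6=1 t=0,i=1
  #.#|#  b5=1 t=0,i=6
  #..|.  b4=0 t=0,i=2
  .##|.  b3=0 t=0,i=7
  .#.|.  b2=0 t=0,i=5
  ..#|.  b1=0 t=0,i=4
  ...|#  b0=1 t=0,i=3
  bits 11100001 = 225

225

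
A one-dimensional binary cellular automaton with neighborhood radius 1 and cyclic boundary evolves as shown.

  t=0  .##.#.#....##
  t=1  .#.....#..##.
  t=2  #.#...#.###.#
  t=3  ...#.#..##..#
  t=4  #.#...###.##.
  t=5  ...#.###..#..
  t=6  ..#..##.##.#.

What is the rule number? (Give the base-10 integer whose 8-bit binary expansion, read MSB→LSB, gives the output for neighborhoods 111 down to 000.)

  nb ###: next=#  (t=2,i=9, bit7=1)
  nb ##.: next=.  (t=0,i=2, bit6=0)
  nb #.#: next=.  (t=0,i=0, bit5=0)
  nb #..: next=#  (t=0,i=7, bit4=1)
  nb .##: next=#  (t=0,i=1, bit3=1)
  nb .#.: next=.  (t=0,i=4, bit2=0)
  nb ..#: next=#  (t=0,i=10, bit1=1)
  nb ...: next=.  (t=0,i=8, bit0=0)
  bits 10011010 = 154

154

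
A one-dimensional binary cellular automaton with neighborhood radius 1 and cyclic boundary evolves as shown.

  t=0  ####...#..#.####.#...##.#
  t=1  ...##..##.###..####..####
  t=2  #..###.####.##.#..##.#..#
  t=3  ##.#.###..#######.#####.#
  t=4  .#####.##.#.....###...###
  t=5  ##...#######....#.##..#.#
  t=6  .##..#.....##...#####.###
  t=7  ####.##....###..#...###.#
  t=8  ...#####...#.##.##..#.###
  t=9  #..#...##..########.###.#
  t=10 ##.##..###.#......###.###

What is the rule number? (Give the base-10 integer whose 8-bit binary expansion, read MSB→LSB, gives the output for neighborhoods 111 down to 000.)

  nb ###: next=.  (t=0,i=0, bit7=0)
  nb ##.: next=#  (t=0,i=3, bit6=1)
  nb #.#: next=#  (t=0,i=11, bit5=1)
  nb #..: next=#  (t=0,i=4, bit4=1)
  nb .##: next=#  (t=0,i=12, bit3=1)
  nb .#.: next=#  (t=0,i=7, bit2=1)
  nb ..#: next=.  (t=0,i=6, bit1=0)
  nb ...: next=.  (t=0,i=5, bit0=0)
  bits 01111100 = 124

124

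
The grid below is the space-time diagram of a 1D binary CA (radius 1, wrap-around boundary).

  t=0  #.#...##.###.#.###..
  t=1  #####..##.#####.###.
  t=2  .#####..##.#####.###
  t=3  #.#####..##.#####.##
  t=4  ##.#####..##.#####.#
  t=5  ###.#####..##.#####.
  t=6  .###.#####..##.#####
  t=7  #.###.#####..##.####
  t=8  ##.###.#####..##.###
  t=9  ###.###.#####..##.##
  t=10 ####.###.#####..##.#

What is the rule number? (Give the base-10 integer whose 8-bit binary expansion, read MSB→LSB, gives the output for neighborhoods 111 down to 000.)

  [7] ### => #  t=0,i=10
  [6] ##. => #  t=0,i=7
  [5] #.# => #  t=0,i=1
  [4] #.. => #  t=0,i=3
  [3] .## => .  t=0,i=6
  [2] .#. => #  t=0,i=0
  [1] ..# => .  t=0,i=5
  [0] ... => #  t=0,i=4
  bits 11110101 = 245

245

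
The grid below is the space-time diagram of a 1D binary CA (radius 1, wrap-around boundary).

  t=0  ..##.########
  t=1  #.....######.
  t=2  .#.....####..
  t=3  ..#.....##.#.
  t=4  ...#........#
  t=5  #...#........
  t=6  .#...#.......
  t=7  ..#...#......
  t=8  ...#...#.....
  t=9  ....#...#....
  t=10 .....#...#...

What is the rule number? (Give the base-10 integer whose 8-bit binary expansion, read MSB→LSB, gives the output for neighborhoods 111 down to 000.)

  ### -> #   bit 7 = 1  t=0,i=6
  ##. -> .   bit 6 = 0  t=0,i=3
  #.# -> .   bit 5 = 0  t=0,i=4
  #.. -> #   bit 4 = 1  t=0,i=0
  .## -> .   bit 3 = 0  t=0,i=2
  .#. -> .   bit 2 = 0  t=1,i=0
  ..# -> .   bit 1 = 0  t=0,i=1
  ... -> .   bit 0 = 0  t=1,i=2
  bits 10010000 = 144

144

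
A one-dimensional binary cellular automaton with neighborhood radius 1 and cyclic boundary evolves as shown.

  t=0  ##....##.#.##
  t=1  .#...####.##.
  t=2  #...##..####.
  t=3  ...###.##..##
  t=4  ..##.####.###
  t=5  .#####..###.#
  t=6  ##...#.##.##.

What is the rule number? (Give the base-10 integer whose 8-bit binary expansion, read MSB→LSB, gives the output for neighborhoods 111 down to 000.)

  [7] ### => .  t=0,i=0
  [6] ##. => #  t=0,i=1
  [5] #.# => #  t=0,i=8
  [4] #.. => .  t=0,i=2
  [3] .## => #  t=0,i=6
  [2] .#. => .  t=0,i=9
  [1] ..# => #  t=0,i=5
  [0] ... => .  t=0,i=3
  bits 01101010 = 106

106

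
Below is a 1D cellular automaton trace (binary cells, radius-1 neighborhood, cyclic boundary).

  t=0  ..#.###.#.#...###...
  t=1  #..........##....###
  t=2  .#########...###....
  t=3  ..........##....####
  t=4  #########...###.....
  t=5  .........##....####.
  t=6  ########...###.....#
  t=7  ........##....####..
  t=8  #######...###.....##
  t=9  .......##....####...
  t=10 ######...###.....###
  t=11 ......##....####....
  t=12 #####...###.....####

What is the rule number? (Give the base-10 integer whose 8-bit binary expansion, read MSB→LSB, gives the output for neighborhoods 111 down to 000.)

17

  [7] ### => .  t=0,i=5
  [6] ##. => .  t=0,i=6
  [5] #.# => .  t=0,i=3
  [4] #.. => #  t=0,i=11
  [3] .## => .  t=0,i=4
  [2] .#. => .  t=0,i=2
  [1] ..# => .  t=0,i=1
  [0] ... => #  t=0,i=0
  bits 00010001 = 17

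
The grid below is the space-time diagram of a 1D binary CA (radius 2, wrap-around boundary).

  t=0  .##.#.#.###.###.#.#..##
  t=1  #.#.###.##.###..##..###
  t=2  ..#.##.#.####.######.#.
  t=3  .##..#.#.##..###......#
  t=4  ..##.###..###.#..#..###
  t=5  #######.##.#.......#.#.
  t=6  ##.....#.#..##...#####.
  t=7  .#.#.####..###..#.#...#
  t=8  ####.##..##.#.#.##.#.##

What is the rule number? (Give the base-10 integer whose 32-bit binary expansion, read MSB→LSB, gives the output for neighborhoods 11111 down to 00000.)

  ##### -> .   bit 31 = 0  t=2,i=16
  ####. -> .   bit 30 = 0  t=1,i=22
  ###.# -> .   bit 29 = 0  t=0,i=10
  ###.. -> .   bit 28 = 0  t=1,i=13
  ##.## -> #   bit 27 = 1  t=0,i=0
  ##.#. -> .   bit 26 = 0  t=0,i=3
  ##..# -> #   bit 25 = 1  t=1,i=14
  ##... -> .   bit 24 = 0  t=3,i=16
  #.### -> #   bit 23 = 1  t=0,i=8
  #.##. -> .   bit 22 = 0  t=0,i=1
  #.#.# -> #   bit 21 = 1  t=0,i=4
  #.#.. -> .   bit 20 = 0  t=0,i=18
  #..## -> #   bit 19 = 1  t=0,i=20
  #..#. -> .   bit 18 = 0  t=3,i=4
  #...# -> .   bit 17 = 0  t=2,i=0
  #.... -> #   bit 16 = 1  t=3,i=17
  .#### -> #   bit 15 = 1  t=1,i=21
  .###. -> #   bit 14 = 1  t=0,i=9
  .##.# -> #   bit 13 = 1  t=0,i=2
  .##.. -> #   bit 12 = 1  t=1,i=17
  .#.## -> .   bit 11 = 0  t=0,i=7
  .#.#. -> #   bit 10 = 1  t=0,i=5
  .#..# -> .   bit 9 = 0  t=0,i=19
  .#... -> #   bit 8 = 1  t=2,i=22
  ..### -> .   bit 7 = 0  t=1,i=20
  ..##. -> #   bit 6 = 1  t=0,i=21
  ..#.# -> #   bit 5 = 1  t=2,i=2
  ..#.. -> .   bit 4 = 0  t=4,i=17
  ...## -> #   bit 3 = 1  t=6,i=16
  ...#. -> #   bit 2 = 1  t=2,i=1
  ....# -> #   bit 1 = 1  t=3,i=20
  ..... -> .   bit 0 = 0  t=3,i=18
  bits 00001010101010011111010101101110 = 178910574

178910574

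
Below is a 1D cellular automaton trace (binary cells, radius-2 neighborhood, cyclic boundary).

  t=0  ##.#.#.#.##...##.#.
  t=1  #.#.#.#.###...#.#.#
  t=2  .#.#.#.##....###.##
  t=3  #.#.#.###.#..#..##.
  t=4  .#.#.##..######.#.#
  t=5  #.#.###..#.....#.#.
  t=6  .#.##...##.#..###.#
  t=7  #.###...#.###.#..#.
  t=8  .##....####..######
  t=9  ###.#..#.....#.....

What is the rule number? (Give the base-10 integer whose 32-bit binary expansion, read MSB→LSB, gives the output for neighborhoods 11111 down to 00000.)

  ##### -> .   bit 31 = 0  t=4,i=11
  ####. -> .   bit 30 = 0  t=4,i=13
  ###.# -> .   bit 29 = 0  t=2,i=15
  ###.. -> .   bit 28 = 0  t=1,i=10
  ##.## -> #   bit 27 = 1  t=2,i=16
  ##.#. -> #   bit 26 = 1  t=0,i=2
  ##..# -> .   bit 25 = 0  t=4,i=7
  ##... -> .   bit 24 = 0  t=0,i=11
  #.### -> #   bit 23 = 1  t=1,i=8
  #.##. -> #   bit 22 = 1  t=0,i=0
  #.#.# -> .   bit 21 = 0  t=0,i=3
  #.#.. -> #   bit 20 = 1  t=3,i=10
  #..## -> .   bit 19 = 0  t=3,i=15
  #..#. -> #   bit 18 = 1  t=3,i=12
  #...# -> .   bit 17 = 0  t=0,i=12
  #.... -> #   bit 16 = 1  t=2,i=10
  .#### -> .   bit 15 = 0  t=4,i=10
  .###. -> .   bit 14 = 0  t=1,i=9
  .##.# -> .   bit 13 = 0  t=0,i=1
  .##.. -> #   bit 12 = 1  t=0,i=10
  .#.## -> #   bit 11 = 1  t=0,i=8
  .#.#. -> #   bit 10 = 1  t=0,i=4
  .#..# -> #   bit 9 = 1  t=3,i=11
  .#... -> .   bit 8 = 0  t=5,i=10
  ..### -> #   bit 7 = 1  t=2,i=13
  ..##. -> #   bit 6 = 1  t=0,i=14
  ..#.# -> #   bit 5 = 1  t=1,i=14
  ..#.. -> #   bit 4 = 1  t=3,i=13
  ...## -> .   bit 3 = 0  t=0,i=13
  ...#. -> #   bit 2 = 1  t=1,i=13
  ....# -> .   bit 1 = 0  t=2,i=11
  ..... -> .   bit 0 = 0  t=5,i=12
  bits 00001100110101010001111011110100 = 215293684

215293684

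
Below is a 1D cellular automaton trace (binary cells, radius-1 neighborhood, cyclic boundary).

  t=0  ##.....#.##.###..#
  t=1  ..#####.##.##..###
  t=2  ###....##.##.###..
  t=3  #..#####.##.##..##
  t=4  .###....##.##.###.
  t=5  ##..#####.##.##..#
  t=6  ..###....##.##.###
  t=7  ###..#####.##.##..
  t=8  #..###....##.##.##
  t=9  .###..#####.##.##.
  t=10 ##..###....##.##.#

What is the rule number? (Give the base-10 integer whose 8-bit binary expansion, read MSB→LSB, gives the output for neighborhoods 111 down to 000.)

  ### -> .   bit 7 = 0  t=0,i=0
  ##. -> .   bit 6 = 0  t=0,i=1
  #.# -> #   bit 5 = 1  t=0,i=8
  #.. -> #   bit 4 = 1  t=0,i=2
  .## -> #   bit 3 = 1  t=0,i=9
  .#. -> .   bit 2 = 0  t=0,i=7
  ..# -> #   bit 1 = 1  t=0,i=6
  ... -> #   bit 0 = 1  t=0,i=3
  bits 00111011 = 59

59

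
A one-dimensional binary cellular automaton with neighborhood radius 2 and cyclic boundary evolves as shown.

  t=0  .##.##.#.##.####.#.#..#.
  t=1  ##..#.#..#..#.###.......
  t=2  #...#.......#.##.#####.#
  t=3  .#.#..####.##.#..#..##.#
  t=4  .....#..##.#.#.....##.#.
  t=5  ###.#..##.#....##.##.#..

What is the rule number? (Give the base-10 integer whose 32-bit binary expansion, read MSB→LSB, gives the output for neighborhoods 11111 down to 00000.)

  nb #####: next=.  (t=2,i=19, bit31=0)
  nb ####.: next=#  (t=0,i=14, bit30=1)
  nb ###.#: next=#  (t=0,i=15, bit29=1)
  nb ###..: next=.  (t=1,i=16, bit28=0)
  nb ##.##: next=.  (t=0,i=3, bit27=0)
  nb ##.#.: next=#  (t=0,i=6, bit26=1)
  nb ##..#: next=.  (t=1,i=2, bit25=0)
  nb ##...: next=#  (t=1,i=17, bit24=1)
  nb #.###: next=#  (t=0,i=12, bit23=1)
  nb #.##.: next=#  (t=0,i=4, bit22=1)
  nb #.#.#: next=.  (t=0,i=7, bit21=0)
  nb #.#..: next=.  (t=0,i=19, bit20=0)
  nb #..##: next=#  (t=0,i=0, bit19=1)
  nb #..#.: next=.  (t=0,i=21, bit18=0)
  nb #...#: next=.  (t=2,i=2, bit17=0)
  nb #....: next=#  (t=1,i=18, bit16=1)
  nb .####: next=.  (t=0,i=13, bit15=0)
  nb .###.: next=#  (t=1,i=15, bit14=1)
  nb .##.#: next=.  (t=0,i=2, bit13=0)
  nb .##..: next=.  (t=1,i=1, bit12=0)
  nb .#.##: next=.  (t=0,i=8, bit11=0)
  nb .#.#.: next=.  (t=0,i=18, bit10=0)
  nb .#..#: next=.  (t=0,i=20, bit9=0)
  nb .#...: next=.  (t=2,i=5, bit8=0)
  nb ..###: next=.  (t=3,i=6, bit7=0)
  nb ..##.: next=#  (t=0,i=1, bit6=1)
  nb ..#.#: next=#  (t=1,i=4, bit5=1)
  nb ..#..: next=.  (t=0,i=22, bit4=0)
  nb ...##: next=#  (t=1,i=23, bit3=1)
  nb ...#.: next=#  (t=2,i=3, bit2=1)
  nb ....#: next=.  (t=1,i=22, bit1=0)
  nb .....: next=#  (t=1,i=19, bit0=1)
  bits 01100101110010010100000001101101 = 1707688045

1707688045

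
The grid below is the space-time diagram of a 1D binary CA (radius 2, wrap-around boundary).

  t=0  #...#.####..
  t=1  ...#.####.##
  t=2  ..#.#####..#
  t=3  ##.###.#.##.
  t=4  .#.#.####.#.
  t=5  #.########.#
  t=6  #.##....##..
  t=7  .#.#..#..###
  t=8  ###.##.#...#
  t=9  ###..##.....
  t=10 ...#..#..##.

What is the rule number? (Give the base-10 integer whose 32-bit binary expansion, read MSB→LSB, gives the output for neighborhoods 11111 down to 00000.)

1722072583

  [31] ##### => .  t=2,i=6
  [30] ####. => #  t=0,i=8
  [29] ###.# => #  t=1,i=8
  [28] ###.. => .  t=0,i=9
  [27] ##.## => .  t=1,i=9
  [26] ##.#. => #  t=3,i=6
  [25] ##..# => #  t=0,i=10
  [24] ##... => .  t=1,i=0
  [23] #.### => #  t=0,i=6
  [22] #.##. => .  t=1,i=10
  [21] #.#.# => #  t=3,i=7
  [20] #.#.. => .  t=4,i=10
  [19] #..## => .  t=7,i=8
  [18] #..#. => #  t=0,i=11
  [17] #...# => .  t=0,i=2
  [16] #.... => .  t=6,i=5
  [15] .#### => #  t=0,i=7
  [14] .###. => .  t=3,i=4
  [13] .##.# => #  t=3,i=1
  [12] .##.. => #  t=1,i=11
  [11] .#.## => #  t=0,i=5
  [10] .#.#. => #  t=4,i=2
  [9] .#..# => #  t=2,i=0
  [8] .#... => .  t=0,i=1
  [7] ..### => .  t=7,i=9
  [6] ..##. => .  t=6,i=8
  [5] ..#.# => .  t=0,i=4
  [4] ..#.. => .  t=0,i=0
  [3] ...## => .  t=6,i=7
  [2] ...#. => #  t=0,i=3
  [1] ....# => #  t=6,i=6
  [0] ..... => #  t=9,i=9
  bits 01100110101001001011111000000111 = 1722072583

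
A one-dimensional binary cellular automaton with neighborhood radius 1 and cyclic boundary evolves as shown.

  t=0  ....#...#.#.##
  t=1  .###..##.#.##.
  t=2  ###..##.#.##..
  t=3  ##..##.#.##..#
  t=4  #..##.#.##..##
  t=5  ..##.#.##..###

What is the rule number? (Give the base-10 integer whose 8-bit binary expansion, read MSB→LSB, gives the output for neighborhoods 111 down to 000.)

171

  nb ###: next=#  (t=1,i=2, bit7=1)
  nb ##.: next=.  (t=0,i=13, bit6=0)
  nb #.#: next=#  (t=0,i=9, bit5=1)
  nb #..: next=.  (t=0,i=0, bit4=0)
  nb .##: next=#  (t=0,i=12, bit3=1)
  nb .#.: next=.  (t=0,i=4, bit2=0)
  nb ..#: next=#  (t=0,i=3, bit1=1)
  nb ...: next=#  (t=0,i=1, bit0=1)
  bits 10101011 = 171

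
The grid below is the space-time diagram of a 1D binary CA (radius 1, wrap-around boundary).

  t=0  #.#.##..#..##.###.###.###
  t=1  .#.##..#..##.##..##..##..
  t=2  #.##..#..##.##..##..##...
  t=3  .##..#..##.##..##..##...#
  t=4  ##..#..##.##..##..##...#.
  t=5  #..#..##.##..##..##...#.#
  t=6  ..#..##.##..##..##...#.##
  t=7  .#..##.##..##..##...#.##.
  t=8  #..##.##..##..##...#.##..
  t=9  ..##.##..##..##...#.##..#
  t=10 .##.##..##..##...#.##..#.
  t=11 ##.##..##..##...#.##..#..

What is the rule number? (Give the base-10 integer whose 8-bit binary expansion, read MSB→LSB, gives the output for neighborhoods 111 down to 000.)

42

  ### -> .   bit 7 = 0  t=0,i=15
  ##. -> .   bit 6 = 0  t=0,i=0
  #.# -> #   bit 5 = 1  t=0,i=1
  #.. -> .   bit 4 = 0  t=0,i=6
  .## -> #   bit 3 = 1  t=0,i=4
  .#. -> .   bit 2 = 0  t=0,i=2
  ..# -> #   bit 1 = 1  t=0,i=7
  ... -> .   bit 0 = 0  t=1,i=24
  bits 00101010 = 42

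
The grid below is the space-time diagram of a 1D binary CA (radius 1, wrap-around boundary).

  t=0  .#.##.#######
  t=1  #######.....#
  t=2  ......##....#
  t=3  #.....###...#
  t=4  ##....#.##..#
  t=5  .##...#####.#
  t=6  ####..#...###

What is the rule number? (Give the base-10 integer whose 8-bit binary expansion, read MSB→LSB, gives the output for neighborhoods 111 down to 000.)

124

  [7] ### => .  t=0,i=7
  [6] ##. => #  t=0,i=4
  [5] #.# => #  t=0,i=0
  [4] #.. => #  t=1,i=7
  [3] .## => #  t=0,i=3
  [2] .#. => #  t=0,i=1
  [1] ..# => .  t=1,i=11
  [0] ... => .  t=1,i=8
  bits 01111100 = 124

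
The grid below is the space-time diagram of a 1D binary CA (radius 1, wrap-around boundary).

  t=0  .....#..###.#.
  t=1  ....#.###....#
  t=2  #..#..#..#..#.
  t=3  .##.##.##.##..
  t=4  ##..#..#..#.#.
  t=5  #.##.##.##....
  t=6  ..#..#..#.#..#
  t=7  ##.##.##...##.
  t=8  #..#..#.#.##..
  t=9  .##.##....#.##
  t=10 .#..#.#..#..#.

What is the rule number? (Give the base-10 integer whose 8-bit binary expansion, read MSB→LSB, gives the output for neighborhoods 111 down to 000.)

26

  ### -> .   bit 7 = 0  t=0,i=9
  ##. -> .   bit 6 = 0  t=0,i=10
  #.# -> .   bit 5 = 0  t=0,i=11
  #.. -> #   bit 4 = 1  t=0,i=6
  .## -> #   bit 3 = 1  t=0,i=8
  .#. -> .   bit 2 = 0  t=0,i=5
  ..# -> #   bit 1 = 1  t=0,i=4
  ... -> .   bit 0 = 0  t=0,i=0
  bits 00011010 = 26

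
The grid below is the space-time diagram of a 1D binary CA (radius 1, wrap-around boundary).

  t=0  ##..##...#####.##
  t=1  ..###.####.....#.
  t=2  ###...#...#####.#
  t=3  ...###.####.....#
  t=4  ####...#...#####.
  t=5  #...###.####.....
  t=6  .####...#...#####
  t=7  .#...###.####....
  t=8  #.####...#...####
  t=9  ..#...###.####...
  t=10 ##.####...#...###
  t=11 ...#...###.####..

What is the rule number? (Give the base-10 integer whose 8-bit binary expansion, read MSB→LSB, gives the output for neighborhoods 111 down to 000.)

27

  ### -> .   bit 7 = 0  t=0,i=0
  ##. -> .   bit 6 = 0  t=0,i=1
  #.# -> .   bit 5 = 0  t=0,i=14
  #.. -> #   bit 4 = 1  t=0,i=2
  .## -> #   bit 3 = 1  t=0,i=4
  .#. -> .   bit 2 = 0  t=1,i=15
  ..# -> #   bit 1 = 1  t=0,i=3
  ... -> #   bit 0 = 1  t=0,i=7
  bits 00011011 = 27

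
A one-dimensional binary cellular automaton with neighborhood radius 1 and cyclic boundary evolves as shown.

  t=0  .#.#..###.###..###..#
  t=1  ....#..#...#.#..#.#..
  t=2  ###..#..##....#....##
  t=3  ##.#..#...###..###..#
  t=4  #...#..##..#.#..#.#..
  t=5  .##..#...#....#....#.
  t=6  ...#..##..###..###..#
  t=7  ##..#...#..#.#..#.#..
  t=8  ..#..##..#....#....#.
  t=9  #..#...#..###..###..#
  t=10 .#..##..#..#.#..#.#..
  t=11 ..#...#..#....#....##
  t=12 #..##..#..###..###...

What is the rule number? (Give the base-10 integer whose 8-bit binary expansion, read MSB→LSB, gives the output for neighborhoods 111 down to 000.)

145

  nb ###: next=#  (t=0,i=7, bit7=1)
  nb ##.: next=.  (t=0,i=8, bit6=0)
  nb #.#: next=.  (t=0,i=0, bit5=0)
  nb #..: next=#  (t=0,i=4, bit4=1)
  nb .##: next=.  (t=0,i=6, bit3=0)
  nb .#.: next=.  (t=0,i=1, bit2=0)
  nb ..#: next=.  (t=0,i=5, bit1=0)
  nb ...: next=#  (t=1,i=0, bit0=1)
  bits 10010001 = 145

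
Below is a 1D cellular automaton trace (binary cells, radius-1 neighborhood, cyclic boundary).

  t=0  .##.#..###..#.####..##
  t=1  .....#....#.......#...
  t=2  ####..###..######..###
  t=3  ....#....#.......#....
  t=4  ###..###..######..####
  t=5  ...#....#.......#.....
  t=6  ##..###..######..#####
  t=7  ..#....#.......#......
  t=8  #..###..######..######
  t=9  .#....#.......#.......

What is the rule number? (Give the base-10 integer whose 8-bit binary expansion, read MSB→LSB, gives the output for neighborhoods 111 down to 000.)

17

  nb ###: next=.  (t=0,i=8, bit7=0)
  nb ##.: next=.  (t=0,i=2, bit6=0)
  nb #.#: next=.  (t=0,i=0, bit5=0)
  nb #..: next=#  (t=0,i=5, bit4=1)
  nb .##: next=.  (t=0,i=1, bit3=0)
  nb .#.: next=.  (t=0,i=4, bit2=0)
  nb ..#: next=.  (t=0,i=6, bit1=0)
  nb ...: next=#  (t=1,i=0, bit0=1)
  bits 00010001 = 17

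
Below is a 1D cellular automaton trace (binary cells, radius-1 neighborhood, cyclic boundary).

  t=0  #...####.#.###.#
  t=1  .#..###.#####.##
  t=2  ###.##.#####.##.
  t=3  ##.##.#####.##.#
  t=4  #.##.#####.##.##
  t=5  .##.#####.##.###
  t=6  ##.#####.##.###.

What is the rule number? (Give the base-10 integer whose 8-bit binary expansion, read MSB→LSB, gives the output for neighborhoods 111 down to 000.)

188

  ###|#  b7=1 t=0,i=5
  ##.|.  b6=0 t=0,i=0
  #.#|#  b5=1 t=0,i=8
  #..|#  b4=1 t=0,i=1
  .##|#  b3=1 t=0,i=4
  .#.|#  b2=1 t=0,i=9
  ..#|.  b1=0 t=0,i=3
  ...|.  b0=0 t=0,i=2
  bits 10111100 = 188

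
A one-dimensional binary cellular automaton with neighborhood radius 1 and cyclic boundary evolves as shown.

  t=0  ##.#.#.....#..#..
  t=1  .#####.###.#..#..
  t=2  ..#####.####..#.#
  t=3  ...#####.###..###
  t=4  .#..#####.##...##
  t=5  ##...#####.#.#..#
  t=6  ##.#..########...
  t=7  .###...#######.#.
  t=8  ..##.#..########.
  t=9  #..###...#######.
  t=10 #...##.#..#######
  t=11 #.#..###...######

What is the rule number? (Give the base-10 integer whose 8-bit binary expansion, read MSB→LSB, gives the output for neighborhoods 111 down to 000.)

  nb ###: next=#  (t=1,i=2, bit7=1)
  nb ##.: next=#  (t=0,i=1, bit6=1)
  nb #.#: next=#  (t=0,i=2, bit5=1)
  nb #..: next=.  (t=0,i=6, bit4=0)
  nb .##: next=.  (t=0,i=0, bit3=0)
  nb .#.: next=#  (t=0,i=3, bit2=1)
  nb ..#: next=.  (t=0,i=10, bit1=0)
  nb ...: next=#  (t=0,i=7, bit0=1)
  bits 11100101 = 229

229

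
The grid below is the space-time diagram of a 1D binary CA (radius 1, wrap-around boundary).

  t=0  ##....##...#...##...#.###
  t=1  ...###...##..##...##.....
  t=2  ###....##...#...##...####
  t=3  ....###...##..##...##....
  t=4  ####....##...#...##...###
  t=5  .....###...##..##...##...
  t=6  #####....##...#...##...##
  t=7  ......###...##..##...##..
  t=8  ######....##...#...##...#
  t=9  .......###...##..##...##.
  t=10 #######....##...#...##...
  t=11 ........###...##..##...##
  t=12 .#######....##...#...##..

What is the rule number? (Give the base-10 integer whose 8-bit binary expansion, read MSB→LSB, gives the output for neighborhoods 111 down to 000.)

3

  ###|.  b7=0 t=0,i=0
  ##.|.  b6=0 t=0,i=1
  #.#|.  b5=0 t=0,i=21
  #..|.  b4=0 t=0,i=2
  .##|.  b3=0 t=0,i=6
  .#.|.  b2=0 t=0,i=11
  ..#|#  b1=1 t=0,i=5
  ...|#  b0=1 t=0,i=3
  bits 00000011 = 3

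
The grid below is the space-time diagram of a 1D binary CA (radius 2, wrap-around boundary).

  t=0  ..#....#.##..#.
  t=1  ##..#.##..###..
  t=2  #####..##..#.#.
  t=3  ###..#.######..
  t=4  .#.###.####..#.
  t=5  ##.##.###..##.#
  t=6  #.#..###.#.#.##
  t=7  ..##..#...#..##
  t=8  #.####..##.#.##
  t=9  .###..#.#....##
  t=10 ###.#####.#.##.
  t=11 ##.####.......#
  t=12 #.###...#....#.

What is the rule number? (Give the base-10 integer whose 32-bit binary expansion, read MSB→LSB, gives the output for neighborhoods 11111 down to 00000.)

2325206636

  nb #####: next=#  (t=2,i=2, bit31=1)
  nb ####.: next=.  (t=2,i=3, bit30=0)
  nb ###.#: next=.  (t=4,i=5, bit29=0)
  nb ###..: next=.  (t=1,i=12, bit28=0)
  nb ##.##: next=#  (t=4,i=6, bit27=1)
  nb ##.#.: next=.  (t=6,i=1, bit26=0)
  nb ##..#: next=#  (t=0,i=11, bit25=1)
  nb ##...: next=.  (t=11,i=7, bit24=0)
  nb #.###: next=#  (t=2,i=0, bit23=1)
  nb #.##.: next=.  (t=0,i=9, bit22=0)
  nb #.#.#: next=.  (t=2,i=13, bit21=0)
  nb #.#..: next=#  (t=6,i=2, bit20=1)
  nb #..##: next=.  (t=1,i=9, bit19=0)
  nb #..#.: next=#  (t=0,i=12, bit18=1)
  nb #...#: next=#  (t=0,i=0, bit17=1)
  nb #....: next=#  (t=0,i=4, bit16=1)
  nb .####: next=#  (t=2,i=1, bit15=1)
  nb .###.: next=#  (t=1,i=11, bit14=1)
  nb .##.#: next=.  (t=5,i=4, bit13=0)
  nb .##..: next=#  (t=0,i=10, bit12=1)
  nb .#.##: next=.  (t=0,i=8, bit11=0)
  nb .#.#.: next=#  (t=2,i=12, bit10=1)
  nb .#..#: next=#  (t=4,i=14, bit9=1)
  nb .#...: next=.  (t=0,i=3, bit8=0)
  nb ..###: next=.  (t=1,i=10, bit7=0)
  nb ..##.: next=#  (t=1,i=0, bit6=1)
  nb ..#.#: next=#  (t=0,i=7, bit5=1)
  nb ..#..: next=.  (t=0,i=2, bit4=0)
  nb ...##: next=#  (t=9,i=12, bit3=1)
  nb ...#.: next=#  (t=0,i=1, bit2=1)
  nb ....#: next=.  (t=0,i=5, bit1=0)
  nb .....: next=.  (t=11,i=9, bit0=0)
  bits 10001010100101111101011001101100 = 2325206636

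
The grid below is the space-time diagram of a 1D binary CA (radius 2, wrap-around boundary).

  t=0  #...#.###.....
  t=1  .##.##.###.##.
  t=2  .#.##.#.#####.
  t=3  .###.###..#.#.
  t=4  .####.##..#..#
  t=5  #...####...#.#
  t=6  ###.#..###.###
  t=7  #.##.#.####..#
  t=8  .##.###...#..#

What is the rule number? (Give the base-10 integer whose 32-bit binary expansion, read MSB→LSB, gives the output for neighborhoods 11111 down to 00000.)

  nb #####: next=#  (t=2,i=10, bit31=1)
  nb ####.: next=.  (t=2,i=11, bit30=0)
  nb ###.#: next=#  (t=1,i=9, bit29=1)
  nb ###..: next=#  (t=0,i=8, bit28=1)
  nb ##.##: next=#  (t=1,i=3, bit27=1)
  nb ##.#.: next=#  (t=2,i=5, bit26=1)
  nb ##..#: next=.  (t=1,i=13, bit25=0)
  nb ##...: next=#  (t=0,i=9, bit24=1)
  nb #.###: next=.  (t=0,i=6, bit23=0)
  nb #.##.: next=#  (t=1,i=4, bit22=1)
  nb #.#.#: next=#  (t=2,i=6, bit21=1)
  nb #.#..: next=.  (t=3,i=12, bit20=0)
  nb #..##: next=.  (t=1,i=0, bit19=0)
  nb #..#.: next=.  (t=2,i=0, bit18=0)
  nb #...#: next=#  (t=0,i=2, bit17=1)
  nb #....: next=.  (t=0,i=10, bit16=0)
  nb .####: next=.  (t=2,i=9, bit15=0)
  nb .###.: next=#  (t=0,i=7, bit14=1)
  nb .##.#: next=.  (t=1,i=2, bit13=0)
  nb .##..: next=#  (t=1,i=12, bit12=1)
  nb .#.##: next=#  (t=0,i=5, bit11=1)
  nb .#.#.: next=.  (t=3,i=11, bit10=0)
  nb .#..#: next=#  (t=3,i=13, bit9=1)
  nb .#...: next=#  (t=0,i=1, bit8=1)
  nb ..###: next=#  (t=3,i=1, bit7=1)
  nb ..##.: next=#  (t=1,i=1, bit6=1)
  nb ..#.#: next=#  (t=0,i=4, bit5=1)
  nb ..#..: next=.  (t=0,i=0, bit4=0)
  nb ...##: next=.  (t=5,i=3, bit3=0)
  nb ...#.: next=.  (t=0,i=3, bit2=0)
  nb ....#: next=#  (t=0,i=12, bit1=1)
  nb .....: next=#  (t=0,i=11, bit0=1)
  bits 10111101011000100101101111100011 = 3177339875

3177339875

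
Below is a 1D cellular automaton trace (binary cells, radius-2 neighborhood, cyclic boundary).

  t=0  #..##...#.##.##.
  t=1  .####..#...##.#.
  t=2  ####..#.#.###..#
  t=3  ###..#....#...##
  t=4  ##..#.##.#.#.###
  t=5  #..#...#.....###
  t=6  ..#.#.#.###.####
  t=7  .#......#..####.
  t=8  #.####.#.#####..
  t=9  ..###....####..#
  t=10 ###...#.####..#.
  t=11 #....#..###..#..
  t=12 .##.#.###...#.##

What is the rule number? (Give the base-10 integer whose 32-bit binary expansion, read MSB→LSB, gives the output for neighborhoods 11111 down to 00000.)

3364729805

  ##### -> #   bit 31 = 1  t=2,i=1
  ####. -> #   bit 30 = 1  t=1,i=3
  ###.# -> .   bit 29 = 0  t=6,i=10
  ###.. -> .   bit 28 = 0  t=1,i=4
  ##.## -> #   bit 27 = 1  t=0,i=12
  ##.#. -> .   bit 26 = 0  t=0,i=15
  ##..# -> .   bit 25 = 0  t=1,i=5
  ##... -> .   bit 24 = 0  t=0,i=5
  #.### -> #   bit 23 = 1  t=2,i=10
  #.##. -> .   bit 22 = 0  t=0,i=10
  #.#.# -> .   bit 21 = 0  t=2,i=8
  #.#.. -> .   bit 20 = 0  t=0,i=0
  #..## -> #   bit 19 = 1  t=0,i=2
  #..#. -> #   bit 18 = 1  t=1,i=6
  #...# -> .   bit 17 = 0  t=0,i=6
  #.... -> #   bit 16 = 1  t=3,i=7
  .#### -> #   bit 15 = 1  t=1,i=2
  .###. -> .   bit 14 = 0  t=2,i=11
  .##.# -> #   bit 13 = 1  t=0,i=11
  .##.. -> #   bit 12 = 1  t=0,i=4
  .#.## -> .   bit 11 = 0  t=0,i=9
  .#.#. -> .   bit 10 = 0  t=2,i=7
  .#..# -> #   bit 9 = 1  t=0,i=1
  .#... -> #   bit 8 = 1  t=1,i=8
  ..### -> #   bit 7 = 1  t=1,i=1
  ..##. -> #   bit 6 = 1  t=0,i=3
  ..#.# -> .   bit 5 = 0  t=0,i=8
  ..#.. -> .   bit 4 = 0  t=1,i=7
  ...## -> #   bit 3 = 1  t=1,i=10
  ...#. -> #   bit 2 = 1  t=0,i=7
  ....# -> .   bit 1 = 0  t=3,i=8
  ..... -> #   bit 0 = 1  t=5,i=10
  bits 11001000100011011011001111001101 = 3364729805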